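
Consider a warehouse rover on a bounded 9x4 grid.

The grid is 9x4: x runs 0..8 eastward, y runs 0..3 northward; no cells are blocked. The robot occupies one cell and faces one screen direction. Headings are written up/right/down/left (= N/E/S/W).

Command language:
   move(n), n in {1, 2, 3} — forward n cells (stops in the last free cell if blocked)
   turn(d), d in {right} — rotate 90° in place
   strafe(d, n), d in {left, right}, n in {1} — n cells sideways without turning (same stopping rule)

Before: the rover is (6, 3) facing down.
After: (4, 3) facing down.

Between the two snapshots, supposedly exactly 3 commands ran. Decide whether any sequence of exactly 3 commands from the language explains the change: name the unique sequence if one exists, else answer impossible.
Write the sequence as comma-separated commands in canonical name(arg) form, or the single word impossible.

impossible

checked all 3-command options: none fits.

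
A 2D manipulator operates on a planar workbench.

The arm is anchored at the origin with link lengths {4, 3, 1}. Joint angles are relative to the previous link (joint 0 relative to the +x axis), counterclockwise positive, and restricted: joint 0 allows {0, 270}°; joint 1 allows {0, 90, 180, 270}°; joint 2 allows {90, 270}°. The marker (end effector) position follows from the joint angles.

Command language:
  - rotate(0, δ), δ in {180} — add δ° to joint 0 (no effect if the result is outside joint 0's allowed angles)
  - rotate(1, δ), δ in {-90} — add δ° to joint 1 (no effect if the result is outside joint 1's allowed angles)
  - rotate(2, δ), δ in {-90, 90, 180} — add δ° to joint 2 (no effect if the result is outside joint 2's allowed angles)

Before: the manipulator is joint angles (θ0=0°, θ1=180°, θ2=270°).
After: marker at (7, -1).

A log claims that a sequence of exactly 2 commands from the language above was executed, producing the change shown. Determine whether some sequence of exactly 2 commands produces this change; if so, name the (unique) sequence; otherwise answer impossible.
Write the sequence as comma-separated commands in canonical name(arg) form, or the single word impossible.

rotate(1, -90), rotate(1, -90)

initial: joint angles (θ0=0°, θ1=180°, θ2=270°)
[1] after rotate(1, -90): joint angles (θ0=0°, θ1=90°, θ2=270°)
[2] after rotate(1, -90): joint angles (θ0=0°, θ1=0°, θ2=270°)
all 25 alternatives checked — unique.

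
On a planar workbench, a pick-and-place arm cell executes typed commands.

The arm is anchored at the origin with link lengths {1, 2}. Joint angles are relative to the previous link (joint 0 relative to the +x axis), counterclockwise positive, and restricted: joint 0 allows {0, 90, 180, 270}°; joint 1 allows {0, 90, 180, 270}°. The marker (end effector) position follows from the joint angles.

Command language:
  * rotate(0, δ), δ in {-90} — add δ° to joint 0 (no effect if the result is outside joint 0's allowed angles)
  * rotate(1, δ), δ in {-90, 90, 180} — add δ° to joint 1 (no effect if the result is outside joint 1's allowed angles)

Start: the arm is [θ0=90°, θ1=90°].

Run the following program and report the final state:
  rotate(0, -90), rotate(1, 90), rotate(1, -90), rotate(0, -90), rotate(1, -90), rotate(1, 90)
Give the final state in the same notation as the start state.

start: [θ0=90°, θ1=90°]
t=1 rotate(0, -90) ⇒ [θ0=0°, θ1=90°]
t=2 rotate(1, 90) ⇒ [θ0=0°, θ1=180°]
t=3 rotate(1, -90) ⇒ [θ0=0°, θ1=90°]
t=4 rotate(0, -90) ⇒ [θ0=270°, θ1=90°]
t=5 rotate(1, -90) ⇒ [θ0=270°, θ1=0°]
t=6 rotate(1, 90) ⇒ [θ0=270°, θ1=90°]

[θ0=270°, θ1=90°]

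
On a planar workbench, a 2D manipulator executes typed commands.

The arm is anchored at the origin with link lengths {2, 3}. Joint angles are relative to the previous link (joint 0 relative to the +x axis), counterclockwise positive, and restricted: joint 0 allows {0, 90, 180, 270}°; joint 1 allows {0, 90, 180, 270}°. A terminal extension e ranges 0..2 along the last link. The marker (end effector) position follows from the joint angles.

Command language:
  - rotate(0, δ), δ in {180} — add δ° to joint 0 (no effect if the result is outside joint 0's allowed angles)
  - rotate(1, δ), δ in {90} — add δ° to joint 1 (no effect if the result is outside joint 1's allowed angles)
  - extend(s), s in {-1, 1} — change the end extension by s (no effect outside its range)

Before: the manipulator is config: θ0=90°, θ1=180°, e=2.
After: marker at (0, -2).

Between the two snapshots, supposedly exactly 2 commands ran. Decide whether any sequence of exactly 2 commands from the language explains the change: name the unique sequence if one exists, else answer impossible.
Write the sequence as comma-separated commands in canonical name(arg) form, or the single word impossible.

extend(1), extend(-1)

key: order matters: swapping extend(1) and extend(-1) lands elsewhere
from: config: θ0=90°, θ1=180°, e=2
1. extend(1) → config: θ0=90°, θ1=180°, e=2
2. extend(-1) → config: θ0=90°, θ1=180°, e=1
all 16 alternatives checked — unique.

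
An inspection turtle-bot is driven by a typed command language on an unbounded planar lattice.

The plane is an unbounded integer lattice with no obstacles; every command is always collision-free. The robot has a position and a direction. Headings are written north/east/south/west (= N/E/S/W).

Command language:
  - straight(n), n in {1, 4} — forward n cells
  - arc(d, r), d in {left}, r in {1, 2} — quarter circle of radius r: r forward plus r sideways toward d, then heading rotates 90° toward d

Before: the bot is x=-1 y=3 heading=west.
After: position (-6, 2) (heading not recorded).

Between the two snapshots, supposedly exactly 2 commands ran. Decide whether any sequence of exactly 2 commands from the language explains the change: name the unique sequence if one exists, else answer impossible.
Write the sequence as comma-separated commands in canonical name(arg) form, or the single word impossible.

straight(4), arc(left, 1)

key: running arc(left, 1) before straight(4) would end elsewhere — order is forced
begin: x=-1 y=3 heading=west
step 1 (straight(4)): x=-5 y=3 heading=west
step 2 (arc(left, 1)): x=-6 y=2 heading=south
no rival 2-sequence matches.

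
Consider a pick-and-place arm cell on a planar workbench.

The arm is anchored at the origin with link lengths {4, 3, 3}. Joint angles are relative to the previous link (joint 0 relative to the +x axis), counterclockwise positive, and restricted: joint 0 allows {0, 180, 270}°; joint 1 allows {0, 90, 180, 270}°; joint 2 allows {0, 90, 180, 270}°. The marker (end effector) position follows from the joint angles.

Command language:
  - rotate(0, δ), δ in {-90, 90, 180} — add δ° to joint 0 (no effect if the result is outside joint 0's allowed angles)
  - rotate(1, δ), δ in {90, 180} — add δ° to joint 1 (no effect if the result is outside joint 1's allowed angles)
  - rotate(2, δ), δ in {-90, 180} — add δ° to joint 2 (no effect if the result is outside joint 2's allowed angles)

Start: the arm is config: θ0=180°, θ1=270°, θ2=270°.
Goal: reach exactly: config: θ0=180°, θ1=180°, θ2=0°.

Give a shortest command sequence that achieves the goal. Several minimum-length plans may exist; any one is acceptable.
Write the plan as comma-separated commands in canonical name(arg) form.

rotate(2, -90), rotate(1, 180), rotate(2, 180), rotate(1, 90)

t0: config: θ0=180°, θ1=270°, θ2=270°
step 1 (rotate(2, -90)): config: θ0=180°, θ1=270°, θ2=180°
step 2 (rotate(1, 180)): config: θ0=180°, θ1=90°, θ2=180°
step 3 (rotate(2, 180)): config: θ0=180°, θ1=90°, θ2=0°
step 4 (rotate(1, 90)): config: θ0=180°, θ1=180°, θ2=0°
nothing shorter than 4 reaches the goal.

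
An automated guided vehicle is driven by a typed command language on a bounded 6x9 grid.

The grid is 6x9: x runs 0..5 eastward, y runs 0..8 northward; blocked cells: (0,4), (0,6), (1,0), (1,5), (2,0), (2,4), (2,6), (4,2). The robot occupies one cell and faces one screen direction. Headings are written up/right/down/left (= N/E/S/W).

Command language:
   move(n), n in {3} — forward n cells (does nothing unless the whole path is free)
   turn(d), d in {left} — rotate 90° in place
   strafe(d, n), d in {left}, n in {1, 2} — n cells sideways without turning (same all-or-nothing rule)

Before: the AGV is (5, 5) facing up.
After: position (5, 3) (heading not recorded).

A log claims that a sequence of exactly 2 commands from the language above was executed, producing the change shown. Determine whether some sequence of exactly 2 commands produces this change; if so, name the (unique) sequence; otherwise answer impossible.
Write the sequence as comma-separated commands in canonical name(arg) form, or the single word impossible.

key: order matters: swapping turn(left) and strafe(left, 2) lands elsewhere
from: (5, 5) facing up
step 1 (turn(left)): (5, 5) facing left
step 2 (strafe(left, 2)): (5, 3) facing left
all 16 alternatives checked — unique.

turn(left), strafe(left, 2)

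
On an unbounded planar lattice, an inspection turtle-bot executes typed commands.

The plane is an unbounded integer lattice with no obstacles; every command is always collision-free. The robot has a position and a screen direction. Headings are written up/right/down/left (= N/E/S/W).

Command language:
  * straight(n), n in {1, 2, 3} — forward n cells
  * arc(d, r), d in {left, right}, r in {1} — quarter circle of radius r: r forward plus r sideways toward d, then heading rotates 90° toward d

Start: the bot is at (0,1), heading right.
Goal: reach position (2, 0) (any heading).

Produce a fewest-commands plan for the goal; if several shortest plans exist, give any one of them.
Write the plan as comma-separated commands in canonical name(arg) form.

straight(1), arc(right, 1)

t0: at (0,1), heading right
[1] after straight(1): at (1,1), heading right
[2] after arc(right, 1): at (2,0), heading down
nothing shorter than 2 reaches the goal.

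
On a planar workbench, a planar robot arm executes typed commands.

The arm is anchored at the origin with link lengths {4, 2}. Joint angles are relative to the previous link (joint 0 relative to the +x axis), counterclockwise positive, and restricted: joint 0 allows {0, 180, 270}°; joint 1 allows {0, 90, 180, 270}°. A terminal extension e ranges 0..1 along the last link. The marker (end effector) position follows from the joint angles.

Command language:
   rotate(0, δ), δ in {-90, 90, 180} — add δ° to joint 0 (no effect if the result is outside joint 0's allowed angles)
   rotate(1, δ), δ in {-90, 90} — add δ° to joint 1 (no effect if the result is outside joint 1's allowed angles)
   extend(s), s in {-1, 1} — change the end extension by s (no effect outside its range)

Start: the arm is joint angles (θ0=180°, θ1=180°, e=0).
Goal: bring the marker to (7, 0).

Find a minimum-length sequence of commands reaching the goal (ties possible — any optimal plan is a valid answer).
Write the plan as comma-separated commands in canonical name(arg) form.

from: joint angles (θ0=180°, θ1=180°, e=0)
1. rotate(1, 90) → joint angles (θ0=180°, θ1=270°, e=0)
2. rotate(1, 90) → joint angles (θ0=180°, θ1=0°, e=0)
3. extend(1) → joint angles (θ0=180°, θ1=0°, e=1)
4. rotate(0, 180) → joint angles (θ0=0°, θ1=0°, e=1)
shorter routes all fall short; 4 is best.

rotate(1, 90), rotate(1, 90), extend(1), rotate(0, 180)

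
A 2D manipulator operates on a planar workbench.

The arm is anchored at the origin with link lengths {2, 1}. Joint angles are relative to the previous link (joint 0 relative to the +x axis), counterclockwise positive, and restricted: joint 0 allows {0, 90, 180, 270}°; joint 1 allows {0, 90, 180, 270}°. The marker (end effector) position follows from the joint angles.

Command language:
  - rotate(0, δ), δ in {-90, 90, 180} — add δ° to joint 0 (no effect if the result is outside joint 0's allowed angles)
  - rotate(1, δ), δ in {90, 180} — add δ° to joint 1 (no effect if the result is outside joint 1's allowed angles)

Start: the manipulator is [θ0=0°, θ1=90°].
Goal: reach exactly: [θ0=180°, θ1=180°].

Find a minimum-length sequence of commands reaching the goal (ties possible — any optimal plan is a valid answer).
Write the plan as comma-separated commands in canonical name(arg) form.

from: [θ0=0°, θ1=90°]
step 1 (rotate(1, 90)): [θ0=0°, θ1=180°]
step 2 (rotate(0, 180)): [θ0=180°, θ1=180°]
shorter routes all fall short; 2 is best.

rotate(1, 90), rotate(0, 180)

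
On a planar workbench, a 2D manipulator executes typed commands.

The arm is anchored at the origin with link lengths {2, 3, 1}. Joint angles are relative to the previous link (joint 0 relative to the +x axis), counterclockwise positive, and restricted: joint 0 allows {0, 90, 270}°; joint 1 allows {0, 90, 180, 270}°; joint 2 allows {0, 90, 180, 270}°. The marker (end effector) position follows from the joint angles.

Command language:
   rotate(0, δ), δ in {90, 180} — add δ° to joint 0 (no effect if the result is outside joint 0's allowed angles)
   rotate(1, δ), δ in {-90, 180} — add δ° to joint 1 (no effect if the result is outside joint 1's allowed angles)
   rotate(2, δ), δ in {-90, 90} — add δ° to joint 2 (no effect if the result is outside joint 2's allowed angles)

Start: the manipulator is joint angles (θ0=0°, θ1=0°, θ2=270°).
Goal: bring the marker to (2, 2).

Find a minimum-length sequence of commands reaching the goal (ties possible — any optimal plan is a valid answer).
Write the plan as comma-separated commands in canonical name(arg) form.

rotate(1, -90), rotate(0, 90), rotate(2, -90)

t0: joint angles (θ0=0°, θ1=0°, θ2=270°)
step 1 (rotate(1, -90)): joint angles (θ0=0°, θ1=270°, θ2=270°)
step 2 (rotate(0, 90)): joint angles (θ0=90°, θ1=270°, θ2=270°)
step 3 (rotate(2, -90)): joint angles (θ0=90°, θ1=270°, θ2=180°)
no 2-step plan works, so 3 is optimal.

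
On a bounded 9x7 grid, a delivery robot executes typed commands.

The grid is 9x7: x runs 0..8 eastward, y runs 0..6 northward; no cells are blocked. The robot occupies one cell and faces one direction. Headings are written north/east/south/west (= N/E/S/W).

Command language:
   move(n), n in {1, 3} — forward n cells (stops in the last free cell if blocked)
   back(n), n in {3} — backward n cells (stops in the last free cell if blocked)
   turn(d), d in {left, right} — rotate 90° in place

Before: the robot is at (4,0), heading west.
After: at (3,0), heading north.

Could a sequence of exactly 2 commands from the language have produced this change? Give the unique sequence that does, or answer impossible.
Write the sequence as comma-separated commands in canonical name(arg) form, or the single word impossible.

key: order matters: swapping move(1) and turn(right) lands elsewhere
initial: at (4,0), heading west
step 1 (move(1)): at (3,0), heading west
step 2 (turn(right)): at (3,0), heading north
all 25 alternatives checked — unique.

move(1), turn(right)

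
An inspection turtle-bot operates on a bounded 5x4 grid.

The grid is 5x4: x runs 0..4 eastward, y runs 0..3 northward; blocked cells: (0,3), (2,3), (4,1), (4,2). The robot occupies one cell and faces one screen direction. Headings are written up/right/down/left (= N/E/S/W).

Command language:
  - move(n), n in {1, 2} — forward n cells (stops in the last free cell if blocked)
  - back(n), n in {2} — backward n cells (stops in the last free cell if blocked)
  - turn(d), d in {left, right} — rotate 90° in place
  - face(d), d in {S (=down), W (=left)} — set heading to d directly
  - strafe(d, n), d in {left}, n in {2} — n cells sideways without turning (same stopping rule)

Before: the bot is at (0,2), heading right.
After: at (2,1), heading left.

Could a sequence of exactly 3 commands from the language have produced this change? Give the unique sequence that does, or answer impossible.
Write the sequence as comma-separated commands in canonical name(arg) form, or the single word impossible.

impossible

every 3-command combo misses the target.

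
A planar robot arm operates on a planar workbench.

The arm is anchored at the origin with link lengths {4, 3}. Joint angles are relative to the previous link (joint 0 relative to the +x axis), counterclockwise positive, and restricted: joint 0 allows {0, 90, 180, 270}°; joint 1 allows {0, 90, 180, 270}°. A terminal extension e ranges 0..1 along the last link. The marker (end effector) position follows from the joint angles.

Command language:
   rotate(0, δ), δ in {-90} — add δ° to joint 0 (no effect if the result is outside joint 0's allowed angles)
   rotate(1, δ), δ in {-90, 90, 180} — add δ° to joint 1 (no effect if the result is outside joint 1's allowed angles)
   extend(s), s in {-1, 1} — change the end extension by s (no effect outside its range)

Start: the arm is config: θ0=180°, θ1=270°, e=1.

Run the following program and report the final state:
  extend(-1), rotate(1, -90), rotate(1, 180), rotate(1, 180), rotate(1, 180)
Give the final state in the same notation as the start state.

begin: config: θ0=180°, θ1=270°, e=1
step 1 (extend(-1)): config: θ0=180°, θ1=270°, e=0
step 2 (rotate(1, -90)): config: θ0=180°, θ1=180°, e=0
step 3 (rotate(1, 180)): config: θ0=180°, θ1=0°, e=0
step 4 (rotate(1, 180)): config: θ0=180°, θ1=180°, e=0
step 5 (rotate(1, 180)): config: θ0=180°, θ1=0°, e=0

config: θ0=180°, θ1=0°, e=0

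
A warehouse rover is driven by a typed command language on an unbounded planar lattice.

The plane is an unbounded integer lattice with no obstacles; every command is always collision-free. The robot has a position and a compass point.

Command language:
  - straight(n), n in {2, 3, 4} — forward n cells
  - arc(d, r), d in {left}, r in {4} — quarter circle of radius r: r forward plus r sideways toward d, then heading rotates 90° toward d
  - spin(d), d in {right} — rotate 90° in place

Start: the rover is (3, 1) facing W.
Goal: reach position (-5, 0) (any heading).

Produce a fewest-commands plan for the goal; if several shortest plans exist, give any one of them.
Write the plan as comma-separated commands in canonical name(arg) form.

from: (3, 1) facing W
1. spin(right) → (3, 1) facing N
2. straight(3) → (3, 4) facing N
3. arc(left, 4) → (-1, 8) facing W
4. arc(left, 4) → (-5, 4) facing S
5. straight(4) → (-5, 0) facing S
no 4-step plan works, so 5 is optimal.

spin(right), straight(3), arc(left, 4), arc(left, 4), straight(4)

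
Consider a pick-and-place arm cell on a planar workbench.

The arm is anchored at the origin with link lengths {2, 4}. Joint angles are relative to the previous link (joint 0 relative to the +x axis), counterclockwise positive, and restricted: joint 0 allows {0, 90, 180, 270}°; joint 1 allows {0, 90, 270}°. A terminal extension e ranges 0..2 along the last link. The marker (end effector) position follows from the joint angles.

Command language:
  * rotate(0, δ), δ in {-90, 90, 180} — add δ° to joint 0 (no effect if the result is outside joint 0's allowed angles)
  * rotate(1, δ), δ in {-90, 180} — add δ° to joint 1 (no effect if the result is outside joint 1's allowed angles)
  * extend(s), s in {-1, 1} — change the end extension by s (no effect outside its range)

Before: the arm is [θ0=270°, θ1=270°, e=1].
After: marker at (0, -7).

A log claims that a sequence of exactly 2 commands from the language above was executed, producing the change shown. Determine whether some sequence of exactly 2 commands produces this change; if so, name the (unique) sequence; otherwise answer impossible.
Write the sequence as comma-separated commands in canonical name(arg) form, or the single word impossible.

key: order matters: swapping rotate(1, 180) and rotate(1, -90) lands elsewhere
t0: [θ0=270°, θ1=270°, e=1]
step 1 (rotate(1, 180)): [θ0=270°, θ1=90°, e=1]
step 2 (rotate(1, -90)): [θ0=270°, θ1=0°, e=1]
no other 2-command option fits: unique.

rotate(1, 180), rotate(1, -90)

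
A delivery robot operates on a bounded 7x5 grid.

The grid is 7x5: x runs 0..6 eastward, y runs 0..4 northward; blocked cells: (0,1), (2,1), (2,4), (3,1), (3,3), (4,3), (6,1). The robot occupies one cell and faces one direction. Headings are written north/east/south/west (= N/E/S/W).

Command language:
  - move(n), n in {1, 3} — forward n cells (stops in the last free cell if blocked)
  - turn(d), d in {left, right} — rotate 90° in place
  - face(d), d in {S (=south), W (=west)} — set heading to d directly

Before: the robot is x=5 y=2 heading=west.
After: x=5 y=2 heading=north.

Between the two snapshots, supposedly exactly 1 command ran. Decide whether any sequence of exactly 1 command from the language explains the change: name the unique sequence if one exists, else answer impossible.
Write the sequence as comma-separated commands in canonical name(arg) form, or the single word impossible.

turn(right)

key: (5,2) unchanged — the single command moves nothing
begin: x=5 y=2 heading=west
t=1 turn(right) ⇒ x=5 y=2 heading=north
all 6 alternatives checked — unique.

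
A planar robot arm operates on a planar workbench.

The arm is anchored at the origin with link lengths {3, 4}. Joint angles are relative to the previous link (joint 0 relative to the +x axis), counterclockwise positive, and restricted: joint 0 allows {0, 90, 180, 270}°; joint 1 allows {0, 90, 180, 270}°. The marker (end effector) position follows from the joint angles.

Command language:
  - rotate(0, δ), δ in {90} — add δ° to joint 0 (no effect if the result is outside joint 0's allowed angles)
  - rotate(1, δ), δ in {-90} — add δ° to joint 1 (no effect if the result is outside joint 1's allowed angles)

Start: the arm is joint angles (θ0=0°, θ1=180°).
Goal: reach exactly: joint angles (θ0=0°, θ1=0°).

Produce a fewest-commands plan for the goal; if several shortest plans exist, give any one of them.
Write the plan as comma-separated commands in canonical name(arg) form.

rotate(1, -90), rotate(1, -90)

initial: joint angles (θ0=0°, θ1=180°)
1. rotate(1, -90) → joint angles (θ0=0°, θ1=90°)
2. rotate(1, -90) → joint angles (θ0=0°, θ1=0°)
minimal: 2 command(s), checked below 2.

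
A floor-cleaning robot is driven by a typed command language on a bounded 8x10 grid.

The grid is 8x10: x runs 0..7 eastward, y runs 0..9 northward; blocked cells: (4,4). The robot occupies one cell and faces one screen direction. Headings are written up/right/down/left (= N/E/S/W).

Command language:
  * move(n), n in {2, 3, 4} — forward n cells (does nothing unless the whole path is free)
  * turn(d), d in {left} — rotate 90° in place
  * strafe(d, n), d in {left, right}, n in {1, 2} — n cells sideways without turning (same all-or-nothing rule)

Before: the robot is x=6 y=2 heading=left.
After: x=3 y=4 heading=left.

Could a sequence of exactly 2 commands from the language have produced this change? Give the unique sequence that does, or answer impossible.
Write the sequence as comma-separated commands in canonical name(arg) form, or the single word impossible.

move(3), strafe(right, 2)

key: still facing W at the end — nothing in the sequence rotates
initial: x=6 y=2 heading=left
1. move(3) → x=3 y=2 heading=left
2. strafe(right, 2) → x=3 y=4 heading=left
no other 2-command option fits: unique.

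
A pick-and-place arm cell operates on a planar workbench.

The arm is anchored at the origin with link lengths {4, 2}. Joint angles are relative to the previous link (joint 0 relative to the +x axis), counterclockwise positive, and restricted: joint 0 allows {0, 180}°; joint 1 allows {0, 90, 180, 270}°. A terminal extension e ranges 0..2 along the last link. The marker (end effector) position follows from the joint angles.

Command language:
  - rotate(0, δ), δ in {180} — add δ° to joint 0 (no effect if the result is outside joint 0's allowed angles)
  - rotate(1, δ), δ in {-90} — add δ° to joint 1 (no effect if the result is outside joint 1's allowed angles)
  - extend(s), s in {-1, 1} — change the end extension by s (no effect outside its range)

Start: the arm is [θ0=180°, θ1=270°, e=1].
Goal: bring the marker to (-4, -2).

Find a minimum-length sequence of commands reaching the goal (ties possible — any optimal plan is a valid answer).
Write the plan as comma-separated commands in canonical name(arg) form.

t0: [θ0=180°, θ1=270°, e=1]
step 1 (rotate(1, -90)): [θ0=180°, θ1=180°, e=1]
step 2 (rotate(1, -90)): [θ0=180°, θ1=90°, e=1]
step 3 (extend(-1)): [θ0=180°, θ1=90°, e=0]
minimal: 3 command(s), checked below 3.

rotate(1, -90), rotate(1, -90), extend(-1)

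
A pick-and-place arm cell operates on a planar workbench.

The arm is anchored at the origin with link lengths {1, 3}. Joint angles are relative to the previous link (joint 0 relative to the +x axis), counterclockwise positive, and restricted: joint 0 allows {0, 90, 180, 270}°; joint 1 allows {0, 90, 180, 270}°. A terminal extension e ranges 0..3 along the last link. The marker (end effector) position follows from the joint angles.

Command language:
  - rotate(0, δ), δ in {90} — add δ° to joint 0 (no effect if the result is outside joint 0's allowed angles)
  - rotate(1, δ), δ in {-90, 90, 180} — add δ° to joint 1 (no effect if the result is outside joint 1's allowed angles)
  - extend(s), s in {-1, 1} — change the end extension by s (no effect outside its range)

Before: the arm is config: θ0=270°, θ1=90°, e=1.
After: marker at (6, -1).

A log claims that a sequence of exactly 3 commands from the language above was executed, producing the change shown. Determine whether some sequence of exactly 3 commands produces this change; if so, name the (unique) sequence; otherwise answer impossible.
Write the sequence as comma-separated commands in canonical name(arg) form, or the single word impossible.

extend(1), extend(1), extend(1)

begin: config: θ0=270°, θ1=90°, e=1
[1] after extend(1): config: θ0=270°, θ1=90°, e=2
[2] after extend(1): config: θ0=270°, θ1=90°, e=3
[3] after extend(1): config: θ0=270°, θ1=90°, e=3
uniquely the one of 216 3-step routes that fits.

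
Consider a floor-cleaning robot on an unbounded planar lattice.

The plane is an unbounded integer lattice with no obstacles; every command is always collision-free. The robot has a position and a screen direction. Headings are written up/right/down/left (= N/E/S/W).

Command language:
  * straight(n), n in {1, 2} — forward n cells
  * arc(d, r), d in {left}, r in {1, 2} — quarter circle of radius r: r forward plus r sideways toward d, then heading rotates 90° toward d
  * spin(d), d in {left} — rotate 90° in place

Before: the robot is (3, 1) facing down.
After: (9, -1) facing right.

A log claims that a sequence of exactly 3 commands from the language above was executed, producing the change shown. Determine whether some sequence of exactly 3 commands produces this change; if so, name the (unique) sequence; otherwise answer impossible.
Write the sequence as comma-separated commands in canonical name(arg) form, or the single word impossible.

arc(left, 2), straight(2), straight(2)

key: running straight(2) before arc(left, 2) would end elsewhere — order is forced
from: (3, 1) facing down
[1] after arc(left, 2): (5, -1) facing right
[2] after straight(2): (7, -1) facing right
[3] after straight(2): (9, -1) facing right
no rival 3-sequence matches.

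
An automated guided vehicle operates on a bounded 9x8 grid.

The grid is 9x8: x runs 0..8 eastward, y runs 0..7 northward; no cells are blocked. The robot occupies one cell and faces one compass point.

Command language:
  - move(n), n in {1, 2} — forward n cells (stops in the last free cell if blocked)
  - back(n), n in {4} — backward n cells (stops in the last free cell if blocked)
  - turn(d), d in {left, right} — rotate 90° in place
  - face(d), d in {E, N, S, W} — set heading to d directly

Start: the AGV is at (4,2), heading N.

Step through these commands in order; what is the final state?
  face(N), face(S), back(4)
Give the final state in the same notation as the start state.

from: at (4,2), heading N
[1] after face(N): at (4,2), heading N
[2] after face(S): at (4,2), heading S
[3] after back(4): at (4,6), heading S

at (4,6), heading S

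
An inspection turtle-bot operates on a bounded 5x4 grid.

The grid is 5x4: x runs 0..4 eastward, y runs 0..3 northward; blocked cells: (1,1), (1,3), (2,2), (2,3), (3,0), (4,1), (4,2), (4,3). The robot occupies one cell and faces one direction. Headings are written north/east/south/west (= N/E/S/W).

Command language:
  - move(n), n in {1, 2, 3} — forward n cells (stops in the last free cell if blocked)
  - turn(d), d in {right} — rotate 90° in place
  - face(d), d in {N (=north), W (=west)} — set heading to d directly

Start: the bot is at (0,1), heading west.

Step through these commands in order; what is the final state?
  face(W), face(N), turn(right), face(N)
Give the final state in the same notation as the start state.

at (0,1), heading north

start: at (0,1), heading west
step 1 (face(W)): at (0,1), heading west
step 2 (face(N)): at (0,1), heading north
step 3 (turn(right)): at (0,1), heading east
step 4 (face(N)): at (0,1), heading north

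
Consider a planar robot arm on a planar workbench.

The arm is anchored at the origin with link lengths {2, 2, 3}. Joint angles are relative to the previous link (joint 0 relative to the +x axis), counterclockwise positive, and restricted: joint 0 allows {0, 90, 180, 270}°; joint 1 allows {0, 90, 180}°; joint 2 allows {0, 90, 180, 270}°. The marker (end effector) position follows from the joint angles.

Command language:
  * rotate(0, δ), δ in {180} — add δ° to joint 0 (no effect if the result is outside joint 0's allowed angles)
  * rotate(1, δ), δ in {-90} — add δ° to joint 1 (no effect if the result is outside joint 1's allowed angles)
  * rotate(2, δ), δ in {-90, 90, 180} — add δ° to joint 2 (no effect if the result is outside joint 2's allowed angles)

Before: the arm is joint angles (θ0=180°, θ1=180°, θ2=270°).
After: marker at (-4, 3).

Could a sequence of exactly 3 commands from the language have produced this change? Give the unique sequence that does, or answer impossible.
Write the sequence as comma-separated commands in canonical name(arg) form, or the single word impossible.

initial: joint angles (θ0=180°, θ1=180°, θ2=270°)
step 1 (rotate(1, -90)): joint angles (θ0=180°, θ1=90°, θ2=270°)
step 2 (rotate(1, -90)): joint angles (θ0=180°, θ1=0°, θ2=270°)
step 3 (rotate(1, -90)): joint angles (θ0=180°, θ1=0°, θ2=270°)
uniquely the one of 125 3-step routes that fits.

rotate(1, -90), rotate(1, -90), rotate(1, -90)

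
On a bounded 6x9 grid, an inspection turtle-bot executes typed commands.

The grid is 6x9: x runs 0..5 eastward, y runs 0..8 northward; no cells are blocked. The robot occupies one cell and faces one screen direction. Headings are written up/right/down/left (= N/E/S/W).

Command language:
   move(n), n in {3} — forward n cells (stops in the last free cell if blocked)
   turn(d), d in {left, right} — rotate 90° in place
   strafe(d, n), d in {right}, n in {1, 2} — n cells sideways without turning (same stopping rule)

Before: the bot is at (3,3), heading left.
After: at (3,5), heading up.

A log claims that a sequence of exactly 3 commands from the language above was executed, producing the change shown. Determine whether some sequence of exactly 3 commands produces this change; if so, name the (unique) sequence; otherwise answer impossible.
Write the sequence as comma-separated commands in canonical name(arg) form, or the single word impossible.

strafe(right, 1), strafe(right, 1), turn(right)

key: position moved to (3,5) AND the heading swung to N — translation plus rotation needed
begin: at (3,3), heading left
[1] after strafe(right, 1): at (3,4), heading left
[2] after strafe(right, 1): at (3,5), heading left
[3] after turn(right): at (3,5), heading up
all 125 alternatives checked — unique.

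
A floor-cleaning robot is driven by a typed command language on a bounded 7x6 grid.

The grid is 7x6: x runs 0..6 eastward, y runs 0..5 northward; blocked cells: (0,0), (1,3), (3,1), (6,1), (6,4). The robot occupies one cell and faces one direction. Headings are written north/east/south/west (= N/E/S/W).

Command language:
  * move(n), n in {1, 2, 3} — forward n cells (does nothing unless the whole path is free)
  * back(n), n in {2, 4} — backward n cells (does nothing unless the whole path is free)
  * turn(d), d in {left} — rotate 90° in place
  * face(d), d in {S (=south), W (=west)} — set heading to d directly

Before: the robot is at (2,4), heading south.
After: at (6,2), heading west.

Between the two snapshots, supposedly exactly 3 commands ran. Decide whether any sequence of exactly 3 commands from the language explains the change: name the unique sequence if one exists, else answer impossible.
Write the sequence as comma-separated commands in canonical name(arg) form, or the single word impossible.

key: cell and facing (now W) both changed — the 3 commands mix motion and turning
from: at (2,4), heading south
step 1 (move(2)): at (2,2), heading south
step 2 (face(W)): at (2,2), heading west
step 3 (back(4)): at (6,2), heading west
all 512 alternatives checked — unique.

move(2), face(W), back(4)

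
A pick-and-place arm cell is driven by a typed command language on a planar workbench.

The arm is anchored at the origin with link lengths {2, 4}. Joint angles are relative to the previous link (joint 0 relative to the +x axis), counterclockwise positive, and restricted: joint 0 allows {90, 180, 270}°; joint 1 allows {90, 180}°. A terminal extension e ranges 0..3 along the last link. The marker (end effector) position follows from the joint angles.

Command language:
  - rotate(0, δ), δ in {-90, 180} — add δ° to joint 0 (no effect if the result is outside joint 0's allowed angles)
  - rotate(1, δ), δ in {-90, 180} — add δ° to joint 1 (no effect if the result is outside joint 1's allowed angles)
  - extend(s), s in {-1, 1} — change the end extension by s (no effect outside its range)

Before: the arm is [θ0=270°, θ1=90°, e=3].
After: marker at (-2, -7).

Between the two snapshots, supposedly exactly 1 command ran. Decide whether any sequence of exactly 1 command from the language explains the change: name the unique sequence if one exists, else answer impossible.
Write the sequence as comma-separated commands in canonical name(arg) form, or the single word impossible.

from: [θ0=270°, θ1=90°, e=3]
1. rotate(0, -90) → [θ0=180°, θ1=90°, e=3]
all 6 alternatives checked — unique.

rotate(0, -90)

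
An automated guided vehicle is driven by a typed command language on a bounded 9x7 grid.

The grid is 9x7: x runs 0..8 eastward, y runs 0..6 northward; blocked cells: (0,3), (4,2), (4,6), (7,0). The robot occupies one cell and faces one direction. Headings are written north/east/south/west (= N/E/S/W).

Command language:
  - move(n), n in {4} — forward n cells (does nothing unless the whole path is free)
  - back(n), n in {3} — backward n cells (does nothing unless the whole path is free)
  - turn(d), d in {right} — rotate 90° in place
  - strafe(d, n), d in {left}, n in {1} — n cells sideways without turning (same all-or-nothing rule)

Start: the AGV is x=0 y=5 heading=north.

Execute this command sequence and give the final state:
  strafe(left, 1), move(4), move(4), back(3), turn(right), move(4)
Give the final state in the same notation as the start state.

begin: x=0 y=5 heading=north
t=1 strafe(left, 1) ⇒ x=0 y=5 heading=north
t=2 move(4) ⇒ x=0 y=5 heading=north
t=3 move(4) ⇒ x=0 y=5 heading=north
t=4 back(3) ⇒ x=0 y=5 heading=north
t=5 turn(right) ⇒ x=0 y=5 heading=east
t=6 move(4) ⇒ x=4 y=5 heading=east

x=4 y=5 heading=east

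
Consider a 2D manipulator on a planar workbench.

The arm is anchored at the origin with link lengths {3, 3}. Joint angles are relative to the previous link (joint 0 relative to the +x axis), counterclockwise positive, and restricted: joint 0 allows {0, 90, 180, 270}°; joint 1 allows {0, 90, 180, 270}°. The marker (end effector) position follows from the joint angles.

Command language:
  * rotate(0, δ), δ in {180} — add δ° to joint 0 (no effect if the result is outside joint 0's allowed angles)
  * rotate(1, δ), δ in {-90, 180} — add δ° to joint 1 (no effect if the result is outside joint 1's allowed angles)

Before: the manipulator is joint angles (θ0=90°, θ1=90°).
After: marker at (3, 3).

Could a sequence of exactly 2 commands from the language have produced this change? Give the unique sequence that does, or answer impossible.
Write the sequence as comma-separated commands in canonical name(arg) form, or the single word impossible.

begin: joint angles (θ0=90°, θ1=90°)
[1] after rotate(1, -90): joint angles (θ0=90°, θ1=0°)
[2] after rotate(1, -90): joint angles (θ0=90°, θ1=270°)
all 9 alternatives checked — unique.

rotate(1, -90), rotate(1, -90)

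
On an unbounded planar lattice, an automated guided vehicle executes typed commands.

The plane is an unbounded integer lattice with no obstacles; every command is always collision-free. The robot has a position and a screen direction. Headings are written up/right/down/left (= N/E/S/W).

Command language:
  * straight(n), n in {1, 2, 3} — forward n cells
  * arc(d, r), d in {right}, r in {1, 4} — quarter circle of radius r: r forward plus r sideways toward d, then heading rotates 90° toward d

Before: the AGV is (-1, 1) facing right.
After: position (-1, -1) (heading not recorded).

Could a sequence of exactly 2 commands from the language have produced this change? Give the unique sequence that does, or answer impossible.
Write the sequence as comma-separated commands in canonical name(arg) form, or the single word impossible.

initial: (-1, 1) facing right
t=1 arc(right, 1) ⇒ (0, 0) facing down
t=2 arc(right, 1) ⇒ (-1, -1) facing left
uniquely the one of 25 2-step routes that fits.

arc(right, 1), arc(right, 1)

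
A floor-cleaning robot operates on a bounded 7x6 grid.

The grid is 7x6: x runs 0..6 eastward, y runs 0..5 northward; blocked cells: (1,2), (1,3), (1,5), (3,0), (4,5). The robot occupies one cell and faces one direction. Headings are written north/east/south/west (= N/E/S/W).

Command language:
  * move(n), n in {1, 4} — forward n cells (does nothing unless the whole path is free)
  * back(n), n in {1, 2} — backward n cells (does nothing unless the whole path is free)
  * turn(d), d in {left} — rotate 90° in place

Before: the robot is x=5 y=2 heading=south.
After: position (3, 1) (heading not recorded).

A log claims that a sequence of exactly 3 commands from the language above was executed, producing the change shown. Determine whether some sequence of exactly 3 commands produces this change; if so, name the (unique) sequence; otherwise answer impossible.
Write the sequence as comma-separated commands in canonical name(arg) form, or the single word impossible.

move(1), turn(left), back(2)

key: running back(2) before move(1) would end elsewhere — order is forced
begin: x=5 y=2 heading=south
1. move(1) → x=5 y=1 heading=south
2. turn(left) → x=5 y=1 heading=east
3. back(2) → x=3 y=1 heading=east
uniquely the one of 125 3-step routes that fits.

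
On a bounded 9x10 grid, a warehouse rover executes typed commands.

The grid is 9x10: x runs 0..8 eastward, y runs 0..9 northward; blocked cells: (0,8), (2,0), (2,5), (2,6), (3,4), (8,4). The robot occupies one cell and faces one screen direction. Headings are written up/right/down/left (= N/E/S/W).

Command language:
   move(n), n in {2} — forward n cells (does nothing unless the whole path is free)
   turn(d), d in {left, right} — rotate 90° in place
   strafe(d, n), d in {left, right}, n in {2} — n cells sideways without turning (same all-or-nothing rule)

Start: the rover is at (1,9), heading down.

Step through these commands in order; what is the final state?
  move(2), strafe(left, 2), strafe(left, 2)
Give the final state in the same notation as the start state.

t0: at (1,9), heading down
t=1 move(2) ⇒ at (1,7), heading down
t=2 strafe(left, 2) ⇒ at (3,7), heading down
t=3 strafe(left, 2) ⇒ at (5,7), heading down

at (5,7), heading down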